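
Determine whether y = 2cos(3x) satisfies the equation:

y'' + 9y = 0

Verification:
y'' = -18cos(3x)
y'' + 9y = 0 ✓

Yes, it is a solution.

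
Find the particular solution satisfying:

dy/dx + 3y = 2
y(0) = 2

General solution: y = 2/3 + Ce^(-3x)
Applying y(0) = 2: C = 2 - 2/3 = 4/3
Particular solution: y = 2/3 + (4/3)e^(-3x)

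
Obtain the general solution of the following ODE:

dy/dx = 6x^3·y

Separating variables and integrating:
ln|y| = 3x^4/2 + C

General solution: y = Ce^(3x^4/2)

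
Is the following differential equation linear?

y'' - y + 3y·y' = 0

No. Nonlinear (product y·y')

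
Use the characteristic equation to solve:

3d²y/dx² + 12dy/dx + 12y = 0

Characteristic equation: 3r² + 12r + 12 = 0
Divide by 3: r² + 4r + 4 = 0
Factored: (r + 2)² = 0
Repeated root: r = -2
General solution: y = (C₁ + C₂x)e^(-2x)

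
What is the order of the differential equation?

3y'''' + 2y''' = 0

The order is 4 (highest derivative is of order 4).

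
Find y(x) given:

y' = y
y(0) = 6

General solution: y = Ce^x
Applying IC y(0) = 6:
Particular solution: y = 6e^x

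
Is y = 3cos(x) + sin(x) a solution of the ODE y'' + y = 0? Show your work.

Verification:
y'' = -3cos(x) - sin(x)
y'' + y = 0 ✓

Yes, it is a solution.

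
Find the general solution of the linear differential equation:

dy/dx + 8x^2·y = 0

Using integrating factor method:

General solution: y = Ce^(-8x^3/3)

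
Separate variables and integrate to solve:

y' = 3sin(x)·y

Separating variables and integrating:
ln|y| = -3cos(x) + C

General solution: y = Ce^(-3cos(x))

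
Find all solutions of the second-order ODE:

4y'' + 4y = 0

Characteristic equation: 4r² + 4 = 0
Divide by 4: r² + 1 = 0
Roots: r = ±i (complex conjugates)
General solution: y = C₁cos(x) + C₂sin(x)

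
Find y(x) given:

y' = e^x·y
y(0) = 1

General solution: y = Ce^(e^x)
Applying IC y(0) = 1:
Particular solution: y = e^(e^x - 1)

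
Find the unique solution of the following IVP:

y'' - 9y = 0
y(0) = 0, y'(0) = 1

General solution: y = C₁e^(3x) + C₂e^(-3x)
Applying ICs: C₁ = 1/6, C₂ = -1/6
Particular solution: y = (1/6)e^(3x) - (1/6)e^(-3x)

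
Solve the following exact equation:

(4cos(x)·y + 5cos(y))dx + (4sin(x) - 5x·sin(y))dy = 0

Verify exactness: ∂M/∂y = ∂N/∂x ✓
Find F(x,y) such that ∂F/∂x = M, ∂F/∂y = N
Solution: 4sin(x)·y + 5x·cos(y) = C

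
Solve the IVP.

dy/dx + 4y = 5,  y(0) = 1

General solution: y = 5/4 + Ce^(-4x)
Applying y(0) = 1: C = 1 - 5/4 = -1/4
Particular solution: y = 5/4 - (1/4)e^(-4x)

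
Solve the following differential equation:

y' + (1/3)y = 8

Using integrating factor method:

General solution: y = 24 + Ce^(-x/3)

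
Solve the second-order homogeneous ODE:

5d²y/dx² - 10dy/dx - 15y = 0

Characteristic equation: 5r² - 10r - 15 = 0
Divide by 5: r² - 2r - 3 = 0
Roots: r = 3, -1 (distinct real)
General solution: y = C₁e^(3x) + C₂e^(-x)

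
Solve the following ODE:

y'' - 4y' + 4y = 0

Characteristic equation: r² - 4r + 4 = 0
Factored: (r - 2)² = 0
Repeated root: r = 2
General solution: y = (C₁ + C₂x)e^(2x)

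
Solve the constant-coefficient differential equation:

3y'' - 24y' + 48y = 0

Characteristic equation: 3r² - 24r + 48 = 0
Divide by 3: r² - 8r + 16 = 0
Factored: (r - 4)² = 0
Repeated root: r = 4
General solution: y = (C₁ + C₂x)e^(4x)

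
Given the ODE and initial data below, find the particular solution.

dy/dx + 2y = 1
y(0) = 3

General solution: y = 1/2 + Ce^(-2x)
Applying y(0) = 3: C = 3 - 1/2 = 5/2
Particular solution: y = 1/2 + (5/2)e^(-2x)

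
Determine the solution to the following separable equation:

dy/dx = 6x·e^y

Separating variables and integrating:
-e^(-y) = 3x² + C

General solution: y = -ln(C - 3x²)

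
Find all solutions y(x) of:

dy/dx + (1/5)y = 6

Using integrating factor method:

General solution: y = 30 + Ce^(-x/5)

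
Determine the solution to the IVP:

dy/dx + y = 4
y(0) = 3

General solution: y = 4 + Ce^(-x)
Applying y(0) = 3: C = 3 - 4 = -1
Particular solution: y = 4 - e^(-x)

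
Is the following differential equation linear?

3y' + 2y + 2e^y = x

No. Nonlinear (e^y is nonlinear in y)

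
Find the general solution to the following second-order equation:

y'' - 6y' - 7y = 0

Characteristic equation: r² - 6r - 7 = 0
Roots: r = 7, -1 (distinct real)
General solution: y = C₁e^(7x) + C₂e^(-x)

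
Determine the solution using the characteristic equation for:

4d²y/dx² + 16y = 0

Characteristic equation: 4r² + 16 = 0
Divide by 4: r² + 4 = 0
Roots: r = ±2i (complex conjugates)
General solution: y = C₁cos(2x) + C₂sin(2x)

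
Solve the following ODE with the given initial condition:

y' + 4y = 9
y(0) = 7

General solution: y = 9/4 + Ce^(-4x)
Applying y(0) = 7: C = 7 - 9/4 = 19/4
Particular solution: y = 9/4 + (19/4)e^(-4x)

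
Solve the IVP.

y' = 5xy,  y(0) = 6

General solution: y = Ce^(5x²/2)
Applying IC y(0) = 6:
Particular solution: y = 6e^(5x²/2)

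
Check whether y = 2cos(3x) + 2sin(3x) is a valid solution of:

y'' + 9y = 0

Verification:
y'' = -18cos(3x) - 18sin(3x)
y'' + 9y = 0 ✓

Yes, it is a solution.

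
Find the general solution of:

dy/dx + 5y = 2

Using integrating factor method:

General solution: y = 2/5 + Ce^(-5x)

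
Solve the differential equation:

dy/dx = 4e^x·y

Separating variables and integrating:
ln|y| = 4e^x + C

General solution: y = Ce^(4e^x)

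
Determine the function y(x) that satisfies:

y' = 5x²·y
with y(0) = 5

General solution: y = Ce^(5x³/3)
Applying IC y(0) = 5:
Particular solution: y = 5e^(5x³/3)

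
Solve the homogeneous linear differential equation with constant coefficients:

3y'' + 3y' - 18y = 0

Characteristic equation: 3r² + 3r - 18 = 0
Divide by 3: r² + r - 6 = 0
Roots: r = 2, -3 (distinct real)
General solution: y = C₁e^(2x) + C₂e^(-3x)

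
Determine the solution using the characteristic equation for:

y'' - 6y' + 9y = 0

Characteristic equation: r² - 6r + 9 = 0
Factored: (r - 3)² = 0
Repeated root: r = 3
General solution: y = (C₁ + C₂x)e^(3x)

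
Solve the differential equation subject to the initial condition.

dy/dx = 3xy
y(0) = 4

General solution: y = Ce^(3x²/2)
Applying IC y(0) = 4:
Particular solution: y = 4e^(3x²/2)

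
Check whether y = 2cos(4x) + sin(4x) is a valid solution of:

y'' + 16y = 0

Verification:
y'' = -32cos(4x) - 16sin(4x)
y'' + 16y = 0 ✓

Yes, it is a solution.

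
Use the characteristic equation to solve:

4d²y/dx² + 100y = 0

Characteristic equation: 4r² + 100 = 0
Divide by 4: r² + 25 = 0
Roots: r = ±5i (complex conjugates)
General solution: y = C₁cos(5x) + C₂sin(5x)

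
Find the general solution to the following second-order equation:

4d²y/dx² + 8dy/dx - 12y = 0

Characteristic equation: 4r² + 8r - 12 = 0
Divide by 4: r² + 2r - 3 = 0
Roots: r = 1, -3 (distinct real)
General solution: y = C₁e^x + C₂e^(-3x)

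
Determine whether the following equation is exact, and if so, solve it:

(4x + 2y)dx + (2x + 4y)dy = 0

Verify exactness: ∂M/∂y = ∂N/∂x ✓
Find F(x,y) such that ∂F/∂x = M, ∂F/∂y = N
Solution: 2x² + 2xy + 2y² = C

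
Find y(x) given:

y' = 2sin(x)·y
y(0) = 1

General solution: y = Ce^(-2cos(x))
Applying IC y(0) = 1:
Particular solution: y = e^(2(1-cos(x)))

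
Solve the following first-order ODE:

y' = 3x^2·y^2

Separating variables and integrating:
-1/y = x^3 + C

General solution: y^-1 = -x^3 + C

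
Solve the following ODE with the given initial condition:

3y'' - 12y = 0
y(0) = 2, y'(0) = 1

General solution: y = C₁e^(2x) + C₂e^(-2x)
Applying ICs: C₁ = 5/4, C₂ = 3/4
Particular solution: y = (5/4)e^(2x) + (3/4)e^(-2x)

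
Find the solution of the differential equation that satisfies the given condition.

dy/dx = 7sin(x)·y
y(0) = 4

General solution: y = Ce^(-7cos(x))
Applying IC y(0) = 4:
Particular solution: y = 4e^(7(1-cos(x)))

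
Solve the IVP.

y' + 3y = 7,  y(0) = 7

General solution: y = 7/3 + Ce^(-3x)
Applying y(0) = 7: C = 7 - 7/3 = 14/3
Particular solution: y = 7/3 + (14/3)e^(-3x)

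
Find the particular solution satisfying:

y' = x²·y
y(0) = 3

General solution: y = Ce^(x³/3)
Applying IC y(0) = 3:
Particular solution: y = 3e^(x³/3)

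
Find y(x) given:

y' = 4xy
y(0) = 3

General solution: y = Ce^(2x²)
Applying IC y(0) = 3:
Particular solution: y = 3e^(2x²)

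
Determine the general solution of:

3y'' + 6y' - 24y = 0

Characteristic equation: 3r² + 6r - 24 = 0
Divide by 3: r² + 2r - 8 = 0
Roots: r = 2, -4 (distinct real)
General solution: y = C₁e^(2x) + C₂e^(-4x)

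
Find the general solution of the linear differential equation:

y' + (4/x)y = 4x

Using integrating factor method:

General solution: y = (2/3)x^2 + Cx^(-4)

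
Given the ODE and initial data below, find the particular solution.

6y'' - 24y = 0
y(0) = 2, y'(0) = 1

General solution: y = C₁e^(2x) + C₂e^(-2x)
Applying ICs: C₁ = 5/4, C₂ = 3/4
Particular solution: y = (5/4)e^(2x) + (3/4)e^(-2x)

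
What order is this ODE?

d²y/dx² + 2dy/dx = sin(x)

The order is 2 (highest derivative is of order 2).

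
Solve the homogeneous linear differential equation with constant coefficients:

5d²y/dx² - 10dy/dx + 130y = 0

Characteristic equation: 5r² - 10r + 130 = 0
Divide by 5: r² - 2r + 26 = 0
Roots: r = 1 ± 5i (complex conjugates)
General solution: y = e^x(C₁cos(5x) + C₂sin(5x))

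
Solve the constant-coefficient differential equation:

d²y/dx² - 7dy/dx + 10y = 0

Characteristic equation: r² - 7r + 10 = 0
Roots: r = 5, 2 (distinct real)
General solution: y = C₁e^(5x) + C₂e^(2x)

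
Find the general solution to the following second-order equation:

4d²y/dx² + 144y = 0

Characteristic equation: 4r² + 144 = 0
Divide by 4: r² + 36 = 0
Roots: r = ±6i (complex conjugates)
General solution: y = C₁cos(6x) + C₂sin(6x)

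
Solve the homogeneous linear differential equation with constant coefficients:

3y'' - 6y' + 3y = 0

Characteristic equation: 3r² - 6r + 3 = 0
Divide by 3: r² - 2r + 1 = 0
Factored: (r - 1)² = 0
Repeated root: r = 1
General solution: y = (C₁ + C₂x)e^x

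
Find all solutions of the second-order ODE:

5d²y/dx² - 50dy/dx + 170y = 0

Characteristic equation: 5r² - 50r + 170 = 0
Divide by 5: r² - 10r + 34 = 0
Roots: r = 5 ± 3i (complex conjugates)
General solution: y = e^(5x)(C₁cos(3x) + C₂sin(3x))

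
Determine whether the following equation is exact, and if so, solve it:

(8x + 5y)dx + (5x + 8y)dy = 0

Verify exactness: ∂M/∂y = ∂N/∂x ✓
Find F(x,y) such that ∂F/∂x = M, ∂F/∂y = N
Solution: 4x² + 5xy + 4y² = C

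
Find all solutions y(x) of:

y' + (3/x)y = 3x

Using integrating factor method:

General solution: y = (3/5)x^2 + Cx^(-3)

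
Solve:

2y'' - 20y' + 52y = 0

Characteristic equation: 2r² - 20r + 52 = 0
Divide by 2: r² - 10r + 26 = 0
Roots: r = 5 ± i (complex conjugates)
General solution: y = e^(5x)(C₁cos(x) + C₂sin(x))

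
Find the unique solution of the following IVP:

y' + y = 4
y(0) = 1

General solution: y = 4 + Ce^(-x)
Applying y(0) = 1: C = 1 - 4 = -3
Particular solution: y = 4 - 3e^(-x)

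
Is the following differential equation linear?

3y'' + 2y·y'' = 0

No. Nonlinear (y·y'' term)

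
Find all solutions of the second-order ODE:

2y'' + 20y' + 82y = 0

Characteristic equation: 2r² + 20r + 82 = 0
Divide by 2: r² + 10r + 41 = 0
Roots: r = -5 ± 4i (complex conjugates)
General solution: y = e^(-5x)(C₁cos(4x) + C₂sin(4x))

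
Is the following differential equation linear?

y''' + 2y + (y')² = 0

No. Nonlinear ((y')² term)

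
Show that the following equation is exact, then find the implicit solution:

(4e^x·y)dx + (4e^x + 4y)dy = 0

Verify exactness: ∂M/∂y = ∂N/∂x ✓
Find F(x,y) such that ∂F/∂x = M, ∂F/∂y = N
Solution: 4e^x·y + 2y² = C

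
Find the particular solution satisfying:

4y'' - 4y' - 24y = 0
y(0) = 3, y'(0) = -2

General solution: y = C₁e^(3x) + C₂e^(-2x)
Applying ICs: C₁ = 4/5, C₂ = 11/5
Particular solution: y = (4/5)e^(3x) + (11/5)e^(-2x)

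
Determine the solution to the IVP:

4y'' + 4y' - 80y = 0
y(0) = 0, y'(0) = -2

General solution: y = C₁e^(4x) + C₂e^(-5x)
Applying ICs: C₁ = -2/9, C₂ = 2/9
Particular solution: y = -(2/9)e^(4x) + (2/9)e^(-5x)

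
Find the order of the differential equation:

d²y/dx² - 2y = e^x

The order is 2 (highest derivative is of order 2).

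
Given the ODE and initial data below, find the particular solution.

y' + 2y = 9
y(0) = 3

General solution: y = 9/2 + Ce^(-2x)
Applying y(0) = 3: C = 3 - 9/2 = -3/2
Particular solution: y = 9/2 - (3/2)e^(-2x)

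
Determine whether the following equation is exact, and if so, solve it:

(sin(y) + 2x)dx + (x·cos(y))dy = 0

Verify exactness: ∂M/∂y = ∂N/∂x ✓
Find F(x,y) such that ∂F/∂x = M, ∂F/∂y = N
Solution: x·sin(y) + x² = C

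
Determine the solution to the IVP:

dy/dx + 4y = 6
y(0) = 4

General solution: y = 3/2 + Ce^(-4x)
Applying y(0) = 4: C = 4 - 3/2 = 5/2
Particular solution: y = 3/2 + (5/2)e^(-4x)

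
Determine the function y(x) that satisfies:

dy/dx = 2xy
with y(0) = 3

General solution: y = Ce^(x²)
Applying IC y(0) = 3:
Particular solution: y = 3e^(x²)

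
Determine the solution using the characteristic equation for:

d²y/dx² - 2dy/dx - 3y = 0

Characteristic equation: r² - 2r - 3 = 0
Roots: r = 3, -1 (distinct real)
General solution: y = C₁e^(3x) + C₂e^(-x)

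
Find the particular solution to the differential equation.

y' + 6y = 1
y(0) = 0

General solution: y = 1/6 + Ce^(-6x)
Applying y(0) = 0: C = 0 - 1/6 = -1/6
Particular solution: y = 1/6 - (1/6)e^(-6x)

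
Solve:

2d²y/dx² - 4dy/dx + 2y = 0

Characteristic equation: 2r² - 4r + 2 = 0
Divide by 2: r² - 2r + 1 = 0
Factored: (r - 1)² = 0
Repeated root: r = 1
General solution: y = (C₁ + C₂x)e^x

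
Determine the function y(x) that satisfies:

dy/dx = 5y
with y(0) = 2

General solution: y = Ce^(5x)
Applying IC y(0) = 2:
Particular solution: y = 2e^(5x)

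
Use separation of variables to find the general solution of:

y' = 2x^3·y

Separating variables and integrating:
ln|y| = x^4/2 + C

General solution: y = Ce^(x^4/2)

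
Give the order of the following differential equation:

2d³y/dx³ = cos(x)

The order is 3 (highest derivative is of order 3).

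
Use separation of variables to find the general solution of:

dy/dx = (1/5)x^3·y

Separating variables and integrating:
ln|y| = x^4/20 + C

General solution: y = Ce^(x^4/20)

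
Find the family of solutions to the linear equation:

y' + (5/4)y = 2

Using integrating factor method:

General solution: y = 8/5 + Ce^(-5x/4)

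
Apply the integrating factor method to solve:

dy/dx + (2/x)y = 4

Using integrating factor method:

General solution: y = (4/3)x + Cx^(-2)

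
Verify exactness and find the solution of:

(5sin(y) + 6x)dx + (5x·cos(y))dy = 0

Verify exactness: ∂M/∂y = ∂N/∂x ✓
Find F(x,y) such that ∂F/∂x = M, ∂F/∂y = N
Solution: 5x·sin(y) + 3x² = C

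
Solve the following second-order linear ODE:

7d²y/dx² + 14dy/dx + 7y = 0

Characteristic equation: 7r² + 14r + 7 = 0
Divide by 7: r² + 2r + 1 = 0
Factored: (r + 1)² = 0
Repeated root: r = -1
General solution: y = (C₁ + C₂x)e^(-x)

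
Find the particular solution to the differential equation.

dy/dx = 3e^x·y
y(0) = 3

General solution: y = Ce^(3e^x)
Applying IC y(0) = 3:
Particular solution: y = 3e^(3(e^x - 1))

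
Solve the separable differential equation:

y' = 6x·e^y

Separating variables and integrating:
-e^(-y) = 3x² + C

General solution: y = -ln(C - 3x²)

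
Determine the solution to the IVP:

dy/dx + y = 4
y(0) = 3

General solution: y = 4 + Ce^(-x)
Applying y(0) = 3: C = 3 - 4 = -1
Particular solution: y = 4 - e^(-x)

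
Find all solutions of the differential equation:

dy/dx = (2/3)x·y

Separating variables and integrating:
ln|y| = x^2/3 + C

General solution: y = Ce^(x^2/3)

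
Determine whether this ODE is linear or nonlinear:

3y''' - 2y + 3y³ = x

Nonlinear (y³ term)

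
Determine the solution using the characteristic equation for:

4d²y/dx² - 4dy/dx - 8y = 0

Characteristic equation: 4r² - 4r - 8 = 0
Divide by 4: r² - r - 2 = 0
Roots: r = 2, -1 (distinct real)
General solution: y = C₁e^(2x) + C₂e^(-x)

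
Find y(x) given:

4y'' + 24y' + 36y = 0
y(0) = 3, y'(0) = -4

General solution: y = (C₁ + C₂x)e^(-3x)
Repeated root r = -3
Applying ICs: C₁ = 3, C₂ = 5
Particular solution: y = (3 + 5x)e^(-3x)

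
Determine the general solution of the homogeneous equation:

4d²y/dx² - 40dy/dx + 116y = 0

Characteristic equation: 4r² - 40r + 116 = 0
Divide by 4: r² - 10r + 29 = 0
Roots: r = 5 ± 2i (complex conjugates)
General solution: y = e^(5x)(C₁cos(2x) + C₂sin(2x))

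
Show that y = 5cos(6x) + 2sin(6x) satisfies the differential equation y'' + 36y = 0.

Verification:
y'' = -180cos(6x) - 72sin(6x)
y'' + 36y = 0 ✓

Yes, it is a solution.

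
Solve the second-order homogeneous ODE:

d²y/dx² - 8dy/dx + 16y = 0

Characteristic equation: r² - 8r + 16 = 0
Factored: (r - 4)² = 0
Repeated root: r = 4
General solution: y = (C₁ + C₂x)e^(4x)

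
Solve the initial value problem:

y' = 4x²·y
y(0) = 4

General solution: y = Ce^(4x³/3)
Applying IC y(0) = 4:
Particular solution: y = 4e^(4x³/3)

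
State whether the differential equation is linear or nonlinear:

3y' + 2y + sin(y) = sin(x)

Nonlinear (sin(y) is nonlinear in y)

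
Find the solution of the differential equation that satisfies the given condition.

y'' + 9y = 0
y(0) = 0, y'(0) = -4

General solution: y = C₁cos(3x) + C₂sin(3x)
Complex roots r = ±3i
Applying ICs: C₁ = 0, C₂ = -4/3
Particular solution: y = -(4/3)sin(3x)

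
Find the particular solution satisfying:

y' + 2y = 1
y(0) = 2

General solution: y = 1/2 + Ce^(-2x)
Applying y(0) = 2: C = 2 - 1/2 = 3/2
Particular solution: y = 1/2 + (3/2)e^(-2x)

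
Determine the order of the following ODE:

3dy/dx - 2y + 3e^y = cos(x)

The order is 1 (highest derivative is of order 1).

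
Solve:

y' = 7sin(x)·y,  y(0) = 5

General solution: y = Ce^(-7cos(x))
Applying IC y(0) = 5:
Particular solution: y = 5e^(7(1-cos(x)))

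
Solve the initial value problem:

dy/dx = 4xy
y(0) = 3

General solution: y = Ce^(2x²)
Applying IC y(0) = 3:
Particular solution: y = 3e^(2x²)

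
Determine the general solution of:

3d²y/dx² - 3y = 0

Characteristic equation: 3r² - 3 = 0
Divide by 3: r² - 1 = 0
Roots: r = 1, -1 (distinct real)
General solution: y = C₁e^x + C₂e^(-x)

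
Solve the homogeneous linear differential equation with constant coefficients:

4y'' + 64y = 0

Characteristic equation: 4r² + 64 = 0
Divide by 4: r² + 16 = 0
Roots: r = ±4i (complex conjugates)
General solution: y = C₁cos(4x) + C₂sin(4x)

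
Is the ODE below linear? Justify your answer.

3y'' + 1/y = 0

No. Nonlinear (1/y term)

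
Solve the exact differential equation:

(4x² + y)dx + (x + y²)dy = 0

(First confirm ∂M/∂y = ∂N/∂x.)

Verify exactness: ∂M/∂y = ∂N/∂x ✓
Find F(x,y) such that ∂F/∂x = M, ∂F/∂y = N
Solution: 4x³/3 + xy + y³/3 = C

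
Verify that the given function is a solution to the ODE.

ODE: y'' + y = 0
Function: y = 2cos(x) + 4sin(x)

Verification:
y'' = -2cos(x) - 4sin(x)
y'' + y = 0 ✓

Yes, it is a solution.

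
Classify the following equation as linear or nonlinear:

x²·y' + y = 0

Linear (y and its derivatives appear to the first power only, no products of y terms)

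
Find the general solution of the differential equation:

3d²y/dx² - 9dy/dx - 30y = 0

Characteristic equation: 3r² - 9r - 30 = 0
Divide by 3: r² - 3r - 10 = 0
Roots: r = 5, -2 (distinct real)
General solution: y = C₁e^(5x) + C₂e^(-2x)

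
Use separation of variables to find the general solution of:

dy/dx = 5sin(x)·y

Separating variables and integrating:
ln|y| = -5cos(x) + C

General solution: y = Ce^(-5cos(x))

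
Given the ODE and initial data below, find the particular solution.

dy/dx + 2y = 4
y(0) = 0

General solution: y = 2 + Ce^(-2x)
Applying y(0) = 0: C = 0 - 2 = -2
Particular solution: y = 2 - 2e^(-2x)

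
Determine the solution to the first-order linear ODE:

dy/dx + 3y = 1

Using integrating factor method:

General solution: y = 1/3 + Ce^(-3x)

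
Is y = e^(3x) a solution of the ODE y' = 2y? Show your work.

Verification:
y = e^(3x)
y' = 3e^(3x)
But 2y = 2e^(3x)
y' ≠ 2y — the derivative does not match

No, it is not a solution.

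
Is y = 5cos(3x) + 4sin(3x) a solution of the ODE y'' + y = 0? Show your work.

Verification:
y'' = -45cos(3x) - 36sin(3x)
y'' + y ≠ 0 (frequency mismatch: got 9 instead of 1)

No, it is not a solution.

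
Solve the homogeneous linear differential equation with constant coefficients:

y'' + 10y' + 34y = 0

Characteristic equation: r² + 10r + 34 = 0
Roots: r = -5 ± 3i (complex conjugates)
General solution: y = e^(-5x)(C₁cos(3x) + C₂sin(3x))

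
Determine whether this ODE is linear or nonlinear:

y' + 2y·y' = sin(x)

Nonlinear (product y·y')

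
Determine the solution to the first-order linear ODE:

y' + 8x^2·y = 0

Using integrating factor method:

General solution: y = Ce^(-8x^3/3)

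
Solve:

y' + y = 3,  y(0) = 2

General solution: y = 3 + Ce^(-x)
Applying y(0) = 2: C = 2 - 3 = -1
Particular solution: y = 3 - e^(-x)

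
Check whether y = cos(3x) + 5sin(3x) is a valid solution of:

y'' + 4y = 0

Verification:
y'' = -9cos(3x) - 45sin(3x)
y'' + 4y ≠ 0 (frequency mismatch: got 9 instead of 4)

No, it is not a solution.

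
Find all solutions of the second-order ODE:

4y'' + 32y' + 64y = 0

Characteristic equation: 4r² + 32r + 64 = 0
Divide by 4: r² + 8r + 16 = 0
Factored: (r + 4)² = 0
Repeated root: r = -4
General solution: y = (C₁ + C₂x)e^(-4x)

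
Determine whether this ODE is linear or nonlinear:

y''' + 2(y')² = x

Nonlinear ((y')² term)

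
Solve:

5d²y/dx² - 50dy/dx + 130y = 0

Characteristic equation: 5r² - 50r + 130 = 0
Divide by 5: r² - 10r + 26 = 0
Roots: r = 5 ± i (complex conjugates)
General solution: y = e^(5x)(C₁cos(x) + C₂sin(x))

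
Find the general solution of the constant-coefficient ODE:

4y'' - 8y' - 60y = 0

Characteristic equation: 4r² - 8r - 60 = 0
Divide by 4: r² - 2r - 15 = 0
Roots: r = 5, -3 (distinct real)
General solution: y = C₁e^(5x) + C₂e^(-3x)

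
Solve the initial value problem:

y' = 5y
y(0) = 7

General solution: y = Ce^(5x)
Applying IC y(0) = 7:
Particular solution: y = 7e^(5x)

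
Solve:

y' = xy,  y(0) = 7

General solution: y = Ce^(x²/2)
Applying IC y(0) = 7:
Particular solution: y = 7e^(x²/2)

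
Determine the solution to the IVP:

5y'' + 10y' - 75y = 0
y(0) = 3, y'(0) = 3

General solution: y = C₁e^(3x) + C₂e^(-5x)
Applying ICs: C₁ = 9/4, C₂ = 3/4
Particular solution: y = (9/4)e^(3x) + (3/4)e^(-5x)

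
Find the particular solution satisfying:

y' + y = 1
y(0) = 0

General solution: y = 1 + Ce^(-x)
Applying y(0) = 0: C = 0 - 1 = -1
Particular solution: y = 1 - e^(-x)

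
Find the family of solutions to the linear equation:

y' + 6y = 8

Using integrating factor method:

General solution: y = 4/3 + Ce^(-6x)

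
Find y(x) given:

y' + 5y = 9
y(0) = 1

General solution: y = 9/5 + Ce^(-5x)
Applying y(0) = 1: C = 1 - 9/5 = -4/5
Particular solution: y = 9/5 - (4/5)e^(-5x)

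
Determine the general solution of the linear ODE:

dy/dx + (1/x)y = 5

Using integrating factor method:

General solution: y = (5/2)x + C/x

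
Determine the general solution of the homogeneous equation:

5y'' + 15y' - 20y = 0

Characteristic equation: 5r² + 15r - 20 = 0
Divide by 5: r² + 3r - 4 = 0
Roots: r = 1, -4 (distinct real)
General solution: y = C₁e^x + C₂e^(-4x)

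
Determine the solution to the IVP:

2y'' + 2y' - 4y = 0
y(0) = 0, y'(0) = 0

General solution: y = C₁e^x + C₂e^(-2x)
Applying ICs: C₁ = 0, C₂ = 0
Particular solution: y = 0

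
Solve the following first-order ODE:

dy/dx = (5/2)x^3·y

Separating variables and integrating:
ln|y| = 5x^4/8 + C

General solution: y = Ce^(5x^4/8)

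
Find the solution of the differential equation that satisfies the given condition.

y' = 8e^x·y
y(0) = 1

General solution: y = Ce^(8e^x)
Applying IC y(0) = 1:
Particular solution: y = e^(8(e^x - 1))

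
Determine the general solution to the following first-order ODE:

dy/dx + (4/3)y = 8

Using integrating factor method:

General solution: y = 6 + Ce^(-4x/3)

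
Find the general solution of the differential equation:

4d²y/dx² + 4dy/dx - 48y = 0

Characteristic equation: 4r² + 4r - 48 = 0
Divide by 4: r² + r - 12 = 0
Roots: r = 3, -4 (distinct real)
General solution: y = C₁e^(3x) + C₂e^(-4x)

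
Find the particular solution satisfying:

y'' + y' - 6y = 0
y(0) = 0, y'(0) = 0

General solution: y = C₁e^(2x) + C₂e^(-3x)
Applying ICs: C₁ = 0, C₂ = 0
Particular solution: y = 0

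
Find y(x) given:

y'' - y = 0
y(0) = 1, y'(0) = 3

General solution: y = C₁e^x + C₂e^(-x)
Applying ICs: C₁ = 2, C₂ = -1
Particular solution: y = 2e^x - e^(-x)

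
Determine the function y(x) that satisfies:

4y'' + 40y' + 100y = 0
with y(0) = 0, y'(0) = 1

General solution: y = (C₁ + C₂x)e^(-5x)
Repeated root r = -5
Applying ICs: C₁ = 0, C₂ = 1
Particular solution: y = xe^(-5x)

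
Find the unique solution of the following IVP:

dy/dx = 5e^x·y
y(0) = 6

General solution: y = Ce^(5e^x)
Applying IC y(0) = 6:
Particular solution: y = 6e^(5(e^x - 1))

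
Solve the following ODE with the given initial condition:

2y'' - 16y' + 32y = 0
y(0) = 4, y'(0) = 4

General solution: y = (C₁ + C₂x)e^(4x)
Repeated root r = 4
Applying ICs: C₁ = 4, C₂ = -12
Particular solution: y = (4 - 12x)e^(4x)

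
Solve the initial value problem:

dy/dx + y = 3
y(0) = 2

General solution: y = 3 + Ce^(-x)
Applying y(0) = 2: C = 2 - 3 = -1
Particular solution: y = 3 - e^(-x)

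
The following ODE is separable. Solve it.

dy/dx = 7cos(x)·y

Separating variables and integrating:
ln|y| = 7sin(x) + C

General solution: y = Ce^(7sin(x))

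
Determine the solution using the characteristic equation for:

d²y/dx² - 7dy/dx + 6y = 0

Characteristic equation: r² - 7r + 6 = 0
Roots: r = 1, 6 (distinct real)
General solution: y = C₁e^x + C₂e^(6x)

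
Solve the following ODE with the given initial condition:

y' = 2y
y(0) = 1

General solution: y = Ce^(2x)
Applying IC y(0) = 1:
Particular solution: y = e^(2x)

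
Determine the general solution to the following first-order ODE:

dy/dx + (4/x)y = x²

Using integrating factor method:

General solution: y = (1/7)x^3 + Cx^(-4)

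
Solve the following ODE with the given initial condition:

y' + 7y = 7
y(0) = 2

General solution: y = 1 + Ce^(-7x)
Applying y(0) = 2: C = 2 - 1 = 1
Particular solution: y = 1 + e^(-7x)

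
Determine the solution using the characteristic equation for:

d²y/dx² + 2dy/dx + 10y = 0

Characteristic equation: r² + 2r + 10 = 0
Roots: r = -1 ± 3i (complex conjugates)
General solution: y = e^(-x)(C₁cos(3x) + C₂sin(3x))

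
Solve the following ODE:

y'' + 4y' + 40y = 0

Characteristic equation: r² + 4r + 40 = 0
Roots: r = -2 ± 6i (complex conjugates)
General solution: y = e^(-2x)(C₁cos(6x) + C₂sin(6x))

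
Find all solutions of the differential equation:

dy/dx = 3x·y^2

Separating variables and integrating:
-1/y = 3x^2/2 + C

General solution: y^-1 = (-3/2)x^2 + C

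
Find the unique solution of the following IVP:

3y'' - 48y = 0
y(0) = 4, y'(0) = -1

General solution: y = C₁e^(4x) + C₂e^(-4x)
Applying ICs: C₁ = 15/8, C₂ = 17/8
Particular solution: y = (15/8)e^(4x) + (17/8)e^(-4x)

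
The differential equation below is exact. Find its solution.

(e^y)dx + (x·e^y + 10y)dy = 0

Verify exactness: ∂M/∂y = ∂N/∂x ✓
Find F(x,y) such that ∂F/∂x = M, ∂F/∂y = N
Solution: x·e^y + 5y² = C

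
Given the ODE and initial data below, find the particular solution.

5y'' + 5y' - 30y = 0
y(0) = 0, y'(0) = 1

General solution: y = C₁e^(2x) + C₂e^(-3x)
Applying ICs: C₁ = 1/5, C₂ = -1/5
Particular solution: y = (1/5)e^(2x) - (1/5)e^(-3x)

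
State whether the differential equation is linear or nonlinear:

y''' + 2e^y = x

Nonlinear (e^y is nonlinear in y)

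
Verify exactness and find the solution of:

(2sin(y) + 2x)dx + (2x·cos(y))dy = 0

Verify exactness: ∂M/∂y = ∂N/∂x ✓
Find F(x,y) such that ∂F/∂x = M, ∂F/∂y = N
Solution: 2x·sin(y) + x² = C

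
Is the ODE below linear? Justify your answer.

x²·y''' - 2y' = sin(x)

Yes. Linear (y and its derivatives appear to the first power only, no products of y terms)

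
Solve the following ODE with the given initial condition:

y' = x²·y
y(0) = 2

General solution: y = Ce^(x³/3)
Applying IC y(0) = 2:
Particular solution: y = 2e^(x³/3)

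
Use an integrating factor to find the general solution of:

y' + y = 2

Using integrating factor method:

General solution: y = 2 + Ce^(-x)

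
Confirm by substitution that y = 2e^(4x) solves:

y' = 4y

Verification:
y = 2e^(4x)
y' = 8e^(4x)
4y = 8e^(4x)
y' = 4y ✓

Yes, it is a solution.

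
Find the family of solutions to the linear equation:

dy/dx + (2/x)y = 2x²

Using integrating factor method:

General solution: y = (2/5)x^3 + Cx^(-2)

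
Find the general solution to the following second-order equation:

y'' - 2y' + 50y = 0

Characteristic equation: r² - 2r + 50 = 0
Roots: r = 1 ± 7i (complex conjugates)
General solution: y = e^x(C₁cos(7x) + C₂sin(7x))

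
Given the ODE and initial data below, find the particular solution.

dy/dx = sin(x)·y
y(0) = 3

General solution: y = Ce^(-cos(x))
Applying IC y(0) = 3:
Particular solution: y = 3e^(1-cos(x))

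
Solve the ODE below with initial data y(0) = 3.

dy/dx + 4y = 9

General solution: y = 9/4 + Ce^(-4x)
Applying y(0) = 3: C = 3 - 9/4 = 3/4
Particular solution: y = 9/4 + (3/4)e^(-4x)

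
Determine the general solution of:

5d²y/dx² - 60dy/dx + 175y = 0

Characteristic equation: 5r² - 60r + 175 = 0
Divide by 5: r² - 12r + 35 = 0
Roots: r = 7, 5 (distinct real)
General solution: y = C₁e^(7x) + C₂e^(5x)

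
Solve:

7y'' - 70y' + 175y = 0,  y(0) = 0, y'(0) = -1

General solution: y = (C₁ + C₂x)e^(5x)
Repeated root r = 5
Applying ICs: C₁ = 0, C₂ = -1
Particular solution: y = -xe^(5x)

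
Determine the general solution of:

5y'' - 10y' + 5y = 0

Characteristic equation: 5r² - 10r + 5 = 0
Divide by 5: r² - 2r + 1 = 0
Factored: (r - 1)² = 0
Repeated root: r = 1
General solution: y = (C₁ + C₂x)e^x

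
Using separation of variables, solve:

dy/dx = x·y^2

Separating variables and integrating:
-1/y = x^2/2 + C

General solution: y^-1 = (-1/2)x^2 + C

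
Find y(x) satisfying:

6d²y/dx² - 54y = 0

Characteristic equation: 6r² - 54 = 0
Divide by 6: r² - 9 = 0
Roots: r = 3, -3 (distinct real)
General solution: y = C₁e^(3x) + C₂e^(-3x)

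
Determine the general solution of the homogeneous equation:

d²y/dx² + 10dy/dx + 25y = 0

Characteristic equation: r² + 10r + 25 = 0
Factored: (r + 5)² = 0
Repeated root: r = -5
General solution: y = (C₁ + C₂x)e^(-5x)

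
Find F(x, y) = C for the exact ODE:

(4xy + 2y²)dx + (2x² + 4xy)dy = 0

Verify exactness: ∂M/∂y = ∂N/∂x ✓
Find F(x,y) such that ∂F/∂x = M, ∂F/∂y = N
Solution: 2x²y + 2xy² = C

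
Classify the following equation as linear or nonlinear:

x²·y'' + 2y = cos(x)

Linear (y and its derivatives appear to the first power only, no products of y terms)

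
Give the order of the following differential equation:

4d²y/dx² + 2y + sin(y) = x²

The order is 2 (highest derivative is of order 2).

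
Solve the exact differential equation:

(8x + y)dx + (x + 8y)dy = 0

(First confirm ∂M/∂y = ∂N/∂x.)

Verify exactness: ∂M/∂y = ∂N/∂x ✓
Find F(x,y) such that ∂F/∂x = M, ∂F/∂y = N
Solution: 4x² + xy + 4y² = C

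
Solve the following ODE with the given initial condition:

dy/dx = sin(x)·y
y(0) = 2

General solution: y = Ce^(-cos(x))
Applying IC y(0) = 2:
Particular solution: y = 2e^(1-cos(x))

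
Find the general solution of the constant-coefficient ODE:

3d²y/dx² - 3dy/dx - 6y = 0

Characteristic equation: 3r² - 3r - 6 = 0
Divide by 3: r² - r - 2 = 0
Roots: r = 2, -1 (distinct real)
General solution: y = C₁e^(2x) + C₂e^(-x)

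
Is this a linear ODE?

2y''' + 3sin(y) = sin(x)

No. Nonlinear (sin(y) is nonlinear in y)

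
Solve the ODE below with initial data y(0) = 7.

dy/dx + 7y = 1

General solution: y = 1/7 + Ce^(-7x)
Applying y(0) = 7: C = 7 - 1/7 = 48/7
Particular solution: y = 1/7 + (48/7)e^(-7x)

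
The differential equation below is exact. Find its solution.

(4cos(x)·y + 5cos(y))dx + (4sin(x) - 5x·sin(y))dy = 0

Verify exactness: ∂M/∂y = ∂N/∂x ✓
Find F(x,y) such that ∂F/∂x = M, ∂F/∂y = N
Solution: 4sin(x)·y + 5x·cos(y) = C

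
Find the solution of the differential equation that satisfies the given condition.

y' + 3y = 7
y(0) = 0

General solution: y = 7/3 + Ce^(-3x)
Applying y(0) = 0: C = 0 - 7/3 = -7/3
Particular solution: y = 7/3 - (7/3)e^(-3x)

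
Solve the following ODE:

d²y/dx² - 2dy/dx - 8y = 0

Characteristic equation: r² - 2r - 8 = 0
Roots: r = 4, -2 (distinct real)
General solution: y = C₁e^(4x) + C₂e^(-2x)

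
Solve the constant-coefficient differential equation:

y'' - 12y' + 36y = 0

Characteristic equation: r² - 12r + 36 = 0
Factored: (r - 6)² = 0
Repeated root: r = 6
General solution: y = (C₁ + C₂x)e^(6x)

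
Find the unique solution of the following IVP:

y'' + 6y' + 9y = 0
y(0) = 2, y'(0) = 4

General solution: y = (C₁ + C₂x)e^(-3x)
Repeated root r = -3
Applying ICs: C₁ = 2, C₂ = 10
Particular solution: y = (2 + 10x)e^(-3x)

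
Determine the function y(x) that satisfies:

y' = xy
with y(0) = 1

General solution: y = Ce^(x²/2)
Applying IC y(0) = 1:
Particular solution: y = e^(x²/2)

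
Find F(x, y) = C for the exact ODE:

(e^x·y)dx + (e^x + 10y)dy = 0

Verify exactness: ∂M/∂y = ∂N/∂x ✓
Find F(x,y) such that ∂F/∂x = M, ∂F/∂y = N
Solution: e^x·y + 5y² = C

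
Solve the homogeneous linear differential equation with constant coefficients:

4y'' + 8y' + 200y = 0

Characteristic equation: 4r² + 8r + 200 = 0
Divide by 4: r² + 2r + 50 = 0
Roots: r = -1 ± 7i (complex conjugates)
General solution: y = e^(-x)(C₁cos(7x) + C₂sin(7x))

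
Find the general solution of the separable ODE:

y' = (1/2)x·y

Separating variables and integrating:
ln|y| = x^2/4 + C

General solution: y = Ce^(x^2/4)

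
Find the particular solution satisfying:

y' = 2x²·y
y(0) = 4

General solution: y = Ce^(2x³/3)
Applying IC y(0) = 4:
Particular solution: y = 4e^(2x³/3)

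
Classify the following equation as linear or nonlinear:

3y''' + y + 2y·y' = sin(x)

Nonlinear (product y·y')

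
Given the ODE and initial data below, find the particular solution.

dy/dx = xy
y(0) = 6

General solution: y = Ce^(x²/2)
Applying IC y(0) = 6:
Particular solution: y = 6e^(x²/2)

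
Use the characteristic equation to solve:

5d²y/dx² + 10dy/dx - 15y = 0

Characteristic equation: 5r² + 10r - 15 = 0
Divide by 5: r² + 2r - 3 = 0
Roots: r = 1, -3 (distinct real)
General solution: y = C₁e^x + C₂e^(-3x)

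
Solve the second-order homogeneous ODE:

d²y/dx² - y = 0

Characteristic equation: r² - 1 = 0
Roots: r = 1, -1 (distinct real)
General solution: y = C₁e^x + C₂e^(-x)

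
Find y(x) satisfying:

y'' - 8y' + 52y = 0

Characteristic equation: r² - 8r + 52 = 0
Roots: r = 4 ± 6i (complex conjugates)
General solution: y = e^(4x)(C₁cos(6x) + C₂sin(6x))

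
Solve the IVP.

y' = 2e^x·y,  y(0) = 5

General solution: y = Ce^(2e^x)
Applying IC y(0) = 5:
Particular solution: y = 5e^(2(e^x - 1))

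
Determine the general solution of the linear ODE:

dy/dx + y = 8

Using integrating factor method:

General solution: y = 8 + Ce^(-x)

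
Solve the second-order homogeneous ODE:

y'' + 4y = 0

Characteristic equation: r² + 4 = 0
Roots: r = ±2i (complex conjugates)
General solution: y = C₁cos(2x) + C₂sin(2x)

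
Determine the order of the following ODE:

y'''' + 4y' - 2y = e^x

The order is 4 (highest derivative is of order 4).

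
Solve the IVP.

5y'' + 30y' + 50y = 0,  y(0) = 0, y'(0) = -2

General solution: y = e^(-3x)(C₁cos(x) + C₂sin(x))
Complex roots r = -3 ± i
Applying ICs: C₁ = 0, C₂ = -2
Particular solution: y = e^(-3x)(-2sin(x))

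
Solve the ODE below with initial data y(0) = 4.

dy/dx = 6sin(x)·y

General solution: y = Ce^(-6cos(x))
Applying IC y(0) = 4:
Particular solution: y = 4e^(6(1-cos(x)))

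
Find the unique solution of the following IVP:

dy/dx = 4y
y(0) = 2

General solution: y = Ce^(4x)
Applying IC y(0) = 2:
Particular solution: y = 2e^(4x)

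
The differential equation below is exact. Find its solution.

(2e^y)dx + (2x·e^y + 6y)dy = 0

Verify exactness: ∂M/∂y = ∂N/∂x ✓
Find F(x,y) such that ∂F/∂x = M, ∂F/∂y = N
Solution: 2x·e^y + 3y² = C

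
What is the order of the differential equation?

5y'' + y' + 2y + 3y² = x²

The order is 2 (highest derivative is of order 2).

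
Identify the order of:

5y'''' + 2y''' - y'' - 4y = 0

The order is 4 (highest derivative is of order 4).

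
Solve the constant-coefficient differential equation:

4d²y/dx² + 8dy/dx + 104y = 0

Characteristic equation: 4r² + 8r + 104 = 0
Divide by 4: r² + 2r + 26 = 0
Roots: r = -1 ± 5i (complex conjugates)
General solution: y = e^(-x)(C₁cos(5x) + C₂sin(5x))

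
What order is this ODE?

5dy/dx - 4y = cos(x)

The order is 1 (highest derivative is of order 1).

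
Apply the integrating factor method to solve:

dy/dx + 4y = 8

Using integrating factor method:

General solution: y = 2 + Ce^(-4x)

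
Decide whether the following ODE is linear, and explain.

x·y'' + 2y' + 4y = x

Linear (y and its derivatives appear to the first power only, no products of y terms)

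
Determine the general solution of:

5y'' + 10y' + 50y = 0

Characteristic equation: 5r² + 10r + 50 = 0
Divide by 5: r² + 2r + 10 = 0
Roots: r = -1 ± 3i (complex conjugates)
General solution: y = e^(-x)(C₁cos(3x) + C₂sin(3x))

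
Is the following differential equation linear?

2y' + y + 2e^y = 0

No. Nonlinear (e^y is nonlinear in y)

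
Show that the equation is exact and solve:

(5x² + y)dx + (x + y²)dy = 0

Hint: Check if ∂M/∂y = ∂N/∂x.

Verify exactness: ∂M/∂y = ∂N/∂x ✓
Find F(x,y) such that ∂F/∂x = M, ∂F/∂y = N
Solution: 5x³/3 + xy + y³/3 = C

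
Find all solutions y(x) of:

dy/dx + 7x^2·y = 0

Using integrating factor method:

General solution: y = Ce^(-7x^3/3)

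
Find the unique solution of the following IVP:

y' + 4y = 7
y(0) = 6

General solution: y = 7/4 + Ce^(-4x)
Applying y(0) = 6: C = 6 - 7/4 = 17/4
Particular solution: y = 7/4 + (17/4)e^(-4x)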